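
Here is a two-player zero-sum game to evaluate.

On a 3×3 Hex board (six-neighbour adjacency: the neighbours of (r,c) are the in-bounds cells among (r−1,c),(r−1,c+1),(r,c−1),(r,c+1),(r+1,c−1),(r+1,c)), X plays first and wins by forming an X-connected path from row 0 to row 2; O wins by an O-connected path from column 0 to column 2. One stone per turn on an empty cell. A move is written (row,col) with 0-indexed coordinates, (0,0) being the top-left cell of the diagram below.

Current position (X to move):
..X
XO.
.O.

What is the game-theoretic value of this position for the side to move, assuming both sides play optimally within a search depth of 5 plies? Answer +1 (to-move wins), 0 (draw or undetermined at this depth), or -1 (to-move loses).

[..X/XO./.O.] X move#1: (0,0):-1/X.X/XO./.O., (0,1):-1/.XX/XO./.O., (1,2):+1/..X/XOX/.O.*, (2,0):+1/..X/XO./XO., (2,2):+1/..X/XO./.OX
[..X/XOX/.O.] O move#2: (0,0):-1/O.X/XOX/.O.*, (0,1):-1/.OX/XOX/.O., (2,0):-1/..X/XOX/OO., (2,2):-1/..X/XOX/.OO
[O.X/XOX/.O.] X move#3: (0,1):+1/OXX/XOX/.O.*, (2,0):+1/O.X/XOX/XO., (2,2):+1/O.X/XOX/.OX
[OXX/XOX/.O.] O move#4: (2,0):-1/OXX/XOX/OO.*, (2,2):-1/OXX/XOX/.OO
[OXX/XOX/OO.] X move#5: (2,2):+1/OXX/XOX/OOX*
[OXX/XOX/OOX] end (terminal -1, O#6); searched ..X/XO./.O. to 5

value(..X/XO./.O., X) = +1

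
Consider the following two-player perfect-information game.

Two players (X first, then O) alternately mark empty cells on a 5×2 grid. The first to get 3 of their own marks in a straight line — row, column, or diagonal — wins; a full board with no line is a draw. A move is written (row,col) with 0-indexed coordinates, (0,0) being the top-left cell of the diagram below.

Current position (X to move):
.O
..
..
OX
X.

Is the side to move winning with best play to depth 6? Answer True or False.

[.O/../../OX/X.] X move#1: (0,0):+0/XO/../../OX/X., (1,0):+0/.O/X./../OX/X., (1,1):+0/.O/.X/../OX/X., (2,0):+0/.O/../X./OX/X., (2,1):+1/.O/../.X/OX/X.*, (4,1):+0/.O/../../OX/XX
[.O/../.X/OX/X.] O move#2: (0,0):-1/OO/../.X/OX/X.*, (1,0):-1/.O/O./.X/OX/X., (1,1):-1/.O/.O/.X/OX/X., (2,0):-1/.O/../OX/OX/X., (4,1):-1/.O/../.X/OX/XO
[OO/../.X/OX/X.] X move#3: (1,0):+1/OO/X./.X/OX/X.*, (1,1):+1/OO/.X/.X/OX/X., (2,0):+1/OO/../XX/OX/X., (4,1):+1/OO/../.X/OX/XX
[OO/X./.X/OX/X.] O move#4: (1,1):-1/OO/XO/.X/OX/X.*, (2,0):-1/OO/X./OX/OX/X., (4,1):-1/OO/X./.X/OX/XO
[OO/XO/.X/OX/X.] X move#5: (2,0):+0/OO/XO/XX/OX/X., (4,1):+1/OO/XO/.X/OX/XX*
[OO/XO/.X/OX/XX] end (terminal -1, O#6); searched .O/../../OX/X. to 6

X winning at [.O/../../OX/X.]: True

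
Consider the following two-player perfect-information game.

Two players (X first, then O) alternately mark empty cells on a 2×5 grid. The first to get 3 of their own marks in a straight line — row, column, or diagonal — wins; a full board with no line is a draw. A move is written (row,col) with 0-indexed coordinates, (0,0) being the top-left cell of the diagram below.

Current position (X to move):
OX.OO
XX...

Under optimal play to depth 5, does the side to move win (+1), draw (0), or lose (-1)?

ply 1, X at OX.OO/XX... | (0,2)=+0→OXXOO/XX...; (1,2)=+1→OX.OO/XXX..*; (1,3)=-1→OX.OO/XX.X.; (1,4)=-1→OX.OO/XX..X
ply 2: OX.OO/XXX.. is terminal -1 (O); from OX.OO/XX... depth 5

value(OX.OO/XX..., X) = +1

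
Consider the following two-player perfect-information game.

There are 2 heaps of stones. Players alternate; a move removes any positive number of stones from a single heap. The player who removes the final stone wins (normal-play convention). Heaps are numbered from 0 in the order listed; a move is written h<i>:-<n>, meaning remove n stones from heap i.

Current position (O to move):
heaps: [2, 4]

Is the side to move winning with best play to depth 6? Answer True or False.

ply 1, O at (2,4) | h0:-1=-1→(1,4); h0:-2=-1→(0,4); h1:-1=-1→(2,3); h1:-2=+1→(2,2)*; h1:-3=-1→(2,1); h1:-4=-1→(2,0)
ply 2, X at (2,2) | h0:-1=-1→(1,2)*; h0:-2=-1→(0,2); h1:-1=-1→(2,1); h1:-2=-1→(2,0)
ply 3, O at (1,2) | h0:-1=-1→(0,2); h1:-1=+1→(1,1)*; h1:-2=-1→(1,0)
ply 4, X at (1,1) | h0:-1=-1→(0,1)*; h1:-1=-1→(1,0)
ply 5, O at (0,1) | h1:-1=+1→(0,0)*
ply 6: (0,0) is terminal -1 (X); from (2,4) depth 6

O winning at [(2,4)]: True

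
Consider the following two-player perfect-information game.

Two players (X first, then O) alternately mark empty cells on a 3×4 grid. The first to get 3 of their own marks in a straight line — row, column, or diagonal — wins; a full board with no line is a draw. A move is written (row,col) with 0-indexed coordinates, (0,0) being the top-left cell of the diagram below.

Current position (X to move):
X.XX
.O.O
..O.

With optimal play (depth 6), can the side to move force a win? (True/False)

X winning at [X.XX/.O.O/..O.]: True

[X.XX/.O.O/..O.] X move#1: (0,1):+1/XXXX/.O.O/..O.*, (1,0):-1/X.XX/XO.O/..O., (1,2):+1/X.XX/.OXO/..O., (2,0):-1/X.XX/.O.O/X.O., (2,1):-1/X.XX/.O.O/.XO., (2,3):-1/X.XX/.O.O/..OX
[XXXX/.O.O/..O.] end (terminal -1, O#2); searched X.XX/.O.O/..O. to 6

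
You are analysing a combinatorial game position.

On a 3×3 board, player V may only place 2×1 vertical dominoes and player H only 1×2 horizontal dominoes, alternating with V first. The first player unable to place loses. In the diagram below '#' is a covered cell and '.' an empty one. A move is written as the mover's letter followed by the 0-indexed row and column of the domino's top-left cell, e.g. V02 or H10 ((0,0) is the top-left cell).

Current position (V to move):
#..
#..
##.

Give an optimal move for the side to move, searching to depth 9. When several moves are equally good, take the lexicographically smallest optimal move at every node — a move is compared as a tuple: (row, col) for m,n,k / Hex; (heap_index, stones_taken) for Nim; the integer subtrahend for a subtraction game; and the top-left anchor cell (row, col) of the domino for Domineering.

[#../#../##.] V move#1: V01:+1/##./##./##.*, V02:+1/#.#/#.#/##., V12:-1/#../#.#/###
[##./##./##.] end (terminal -1, H#2); searched #../#../##. to 9

V's best at [#../#../##.]: V01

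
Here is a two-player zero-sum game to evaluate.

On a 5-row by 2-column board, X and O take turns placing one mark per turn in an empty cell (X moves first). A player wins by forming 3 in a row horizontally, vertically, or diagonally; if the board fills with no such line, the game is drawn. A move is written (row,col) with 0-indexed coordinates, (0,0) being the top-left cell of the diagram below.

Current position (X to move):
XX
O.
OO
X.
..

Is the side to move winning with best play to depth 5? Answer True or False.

X winning at [XX/O./OO/X./..]: False

p1 X@[XX/O./OO/X./..]: (1,1)[XX/OX/OO/X./..]+0* (3,1)[XX/O./OO/XX/..]+0 (4,0)[XX/O./OO/X./X.]-1 (4,1)[XX/O./OO/X./.X]+0
p2 O@[XX/OX/OO/X./..]: (3,1)[XX/OX/OO/XO/..]+0* (4,0)[XX/OX/OO/X./O.]+0 (4,1)[XX/OX/OO/X./.O]+0
p3 X@[XX/OX/OO/XO/..]: (4,0)[XX/OX/OO/XO/X.]-1 (4,1)[XX/OX/OO/XO/.X]+0*
p4 O@[XX/OX/OO/XO/.X]: (4,0)[XX/OX/OO/XO/OX]+0*
p5 X@[XX/OX/OO/XO/OX] terminal +0; root [XX/O./OO/X./..] d5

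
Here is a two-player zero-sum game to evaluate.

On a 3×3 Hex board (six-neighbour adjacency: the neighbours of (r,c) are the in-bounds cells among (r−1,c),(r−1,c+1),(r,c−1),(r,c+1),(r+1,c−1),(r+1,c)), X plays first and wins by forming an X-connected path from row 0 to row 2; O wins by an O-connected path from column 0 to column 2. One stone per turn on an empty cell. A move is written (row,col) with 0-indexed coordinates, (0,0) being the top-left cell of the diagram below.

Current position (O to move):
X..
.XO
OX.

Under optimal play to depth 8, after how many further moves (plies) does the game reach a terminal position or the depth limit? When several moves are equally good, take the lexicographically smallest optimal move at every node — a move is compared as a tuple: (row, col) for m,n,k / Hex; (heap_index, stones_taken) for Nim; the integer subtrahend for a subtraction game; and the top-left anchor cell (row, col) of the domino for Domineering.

p1 O@[X../.XO/OX.]: (0,1)[XO./.XO/OX.]-1* (0,2)[X.O/.XO/OX.]-1 (1,0)[X../OXO/OX.]-1 (2,2)[X../.XO/OXO]-1
p2 X@[XO./.XO/OX.]: (0,2)[XOX/.XO/OX.]+1* (1,0)[XO./XXO/OX.]+1 (2,2)[XO./.XO/OXX]+1
p3 O@[XOX/.XO/OX.] terminal -1; root [X../.XO/OX.] d8

PV length from [X../.XO/OX.]: 2 plies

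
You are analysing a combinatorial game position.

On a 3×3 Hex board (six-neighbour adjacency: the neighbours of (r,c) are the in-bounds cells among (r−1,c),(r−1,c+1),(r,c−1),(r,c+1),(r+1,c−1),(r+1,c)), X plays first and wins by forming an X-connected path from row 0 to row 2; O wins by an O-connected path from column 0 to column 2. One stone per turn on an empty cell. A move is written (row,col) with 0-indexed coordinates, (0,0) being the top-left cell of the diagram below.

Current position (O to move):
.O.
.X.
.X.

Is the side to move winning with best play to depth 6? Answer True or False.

O winning at [.O./.X./.X.]: True

[.O./.X./.X.] O move#1: (0,0):-1/OO./.X./.X., (0,2):+1/.OO/.X./.X.*, (1,0):-1/.O./OX./.X., (1,2):-1/.O./.XO/.X., (2,0):-1/.O./.X./OX., (2,2):-1/.O./.X./.XO
[.OO/.X./.X.] X move#2: (0,0):-1/XOO/.X./.X.*, (1,0):-1/.OO/XX./.X., (1,2):-1/.OO/.XX/.X., (2,0):-1/.OO/.X./XX., (2,2):-1/.OO/.X./.XX
[XOO/.X./.X.] O move#3: (1,0):+1/XOO/OX./.X.*, (1,2):-1/XOO/.XO/.X., (2,0):-1/XOO/.X./OX., (2,2):-1/XOO/.X./.XO
[XOO/OX./.X.] end (terminal -1, X#4); searched .O./.X./.X. to 6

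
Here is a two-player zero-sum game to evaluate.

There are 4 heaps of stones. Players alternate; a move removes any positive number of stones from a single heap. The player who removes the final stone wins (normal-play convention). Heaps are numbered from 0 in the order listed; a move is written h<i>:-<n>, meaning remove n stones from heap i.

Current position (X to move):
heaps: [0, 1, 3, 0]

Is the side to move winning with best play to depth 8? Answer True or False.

X winning at [(0,1,3,0)]: True

ply 1, X at (0,1,3,0) | h1:-1=-1→(0,0,3,0); h2:-1=-1→(0,1,2,0); h2:-2=+1→(0,1,1,0)*; h2:-3=-1→(0,1,0,0)
ply 2, O at (0,1,1,0) | h1:-1=-1→(0,0,1,0)*; h2:-1=-1→(0,1,0,0)
ply 3, X at (0,0,1,0) | h2:-1=+1→(0,0,0,0)*
ply 4: (0,0,0,0) is terminal -1 (O); from (0,1,3,0) depth 8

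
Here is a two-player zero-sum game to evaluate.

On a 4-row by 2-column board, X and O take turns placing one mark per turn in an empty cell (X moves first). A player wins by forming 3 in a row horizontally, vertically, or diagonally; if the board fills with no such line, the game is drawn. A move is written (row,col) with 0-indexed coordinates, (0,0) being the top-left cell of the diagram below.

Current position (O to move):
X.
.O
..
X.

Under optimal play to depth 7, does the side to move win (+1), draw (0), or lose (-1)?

p1 O@[X./.O/../X.]: (0,1)[XO/.O/../X.]+0 (1,0)[X./OO/../X.]+0 (2,0)[X./.O/O./X.]+0 (2,1)[X./.O/.O/X.]+1* (3,1)[X./.O/../XO]+0
p2 X@[X./.O/.O/X.]: (0,1)[XX/.O/.O/X.]-1* (1,0)[X./XO/.O/X.]-1 (2,0)[X./.O/XO/X.]-1 (3,1)[X./.O/.O/XX]-1
p3 O@[XX/.O/.O/X.]: (1,0)[XX/OO/.O/X.]+0 (2,0)[XX/.O/OO/X.]+0 (3,1)[XX/.O/.O/XO]+1*
p4 X@[XX/.O/.O/XO] terminal -1; root [X./.O/../X.] d7

value(X./.O/../X., O) = +1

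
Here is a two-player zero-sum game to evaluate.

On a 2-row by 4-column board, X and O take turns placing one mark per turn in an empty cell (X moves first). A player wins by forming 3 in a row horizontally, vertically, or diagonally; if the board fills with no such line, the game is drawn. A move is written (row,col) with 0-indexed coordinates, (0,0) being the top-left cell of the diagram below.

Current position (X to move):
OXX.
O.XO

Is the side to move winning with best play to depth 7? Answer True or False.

X winning at [OXX./O.XO]: True

ply 1, X at OXX./O.XO | (0,3)=+1→OXXX/O.XO*; (1,1)=+0→OXX./OXXO
ply 2: OXXX/O.XO is terminal -1 (O); from OXX./O.XO depth 7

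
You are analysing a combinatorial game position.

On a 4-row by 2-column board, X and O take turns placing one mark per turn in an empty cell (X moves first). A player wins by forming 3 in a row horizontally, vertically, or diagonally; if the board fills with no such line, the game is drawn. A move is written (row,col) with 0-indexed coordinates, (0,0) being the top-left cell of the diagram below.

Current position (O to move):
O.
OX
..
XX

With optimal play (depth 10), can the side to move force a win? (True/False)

[O./OX/../XX] O move#1: (0,1):-1/OO/OX/../XX, (2,0):+1/O./OX/O./XX*, (2,1):+0/O./OX/.O/XX
[O./OX/O./XX] end (terminal -1, X#2); searched O./OX/../XX to 10

O winning at [O./OX/../XX]: True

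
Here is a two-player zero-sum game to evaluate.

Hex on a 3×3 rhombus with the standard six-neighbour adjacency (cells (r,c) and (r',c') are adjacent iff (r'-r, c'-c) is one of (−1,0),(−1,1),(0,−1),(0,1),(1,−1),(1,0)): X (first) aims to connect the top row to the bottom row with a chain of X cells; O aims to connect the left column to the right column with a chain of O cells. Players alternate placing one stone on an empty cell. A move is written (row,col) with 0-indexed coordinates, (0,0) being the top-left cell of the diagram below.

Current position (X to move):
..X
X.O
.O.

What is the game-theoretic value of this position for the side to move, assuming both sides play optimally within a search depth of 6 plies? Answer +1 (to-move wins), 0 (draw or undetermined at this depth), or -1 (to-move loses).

value(..X/X.O/.O., X) = +1

p1 X@[..X/X.O/.O.]: (0,0)[X.X/X.O/.O.]-1 (0,1)[.XX/X.O/.O.]-1 (1,1)[..X/XXO/.O.]-1 (2,0)[..X/X.O/XO.]+1* (2,2)[..X/X.O/.OX]-1
p2 O@[..X/X.O/XO.]: (0,0)[O.X/X.O/XO.]-1* (0,1)[.OX/X.O/XO.]-1 (1,1)[..X/XOO/XO.]-1 (2,2)[..X/X.O/XOO]-1
p3 X@[O.X/X.O/XO.]: (0,1)[OXX/X.O/XO.]+1* (1,1)[O.X/XXO/XO.]+1 (2,2)[O.X/X.O/XOX]+1
p4 O@[OXX/X.O/XO.] terminal -1; root [..X/X.O/.O.] d6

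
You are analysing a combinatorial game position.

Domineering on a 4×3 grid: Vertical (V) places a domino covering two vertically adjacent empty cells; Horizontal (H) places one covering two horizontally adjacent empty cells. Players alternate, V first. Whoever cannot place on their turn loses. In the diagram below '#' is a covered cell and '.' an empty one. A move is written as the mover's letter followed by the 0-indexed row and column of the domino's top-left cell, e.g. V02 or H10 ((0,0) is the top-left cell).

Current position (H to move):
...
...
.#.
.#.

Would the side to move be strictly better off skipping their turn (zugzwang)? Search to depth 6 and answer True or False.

zugzwang(.../.../.#./.#., H) = False

ply 1, H at .../.../.#./.#. | H00=-1→##./.../.#./.#.*; H01=-1→.##/.../.#./.#.; H10=-1→.../##./.#./.#.; H11=-1→.../.##/.#./.#.
ply 2, V at ##./.../.#./.#. | V02=+1→###/..#/.#./.#.*; V10=+1→##./#../##./.#.; V12=+1→##./..#/.##/.#.; V20=+1→##./.../##./##.; V22=+1→##./.../.##/.##
ply 3, H at ###/..#/.#./.#. | H10=-1→###/###/.#./.#.*
ply 4, V at ###/###/.#./.#. | V20=+1→###/###/##./##.*; V22=+1→###/###/.##/.##
ply 5: ###/###/##./##. is terminal -1 (H); from .../.../.#./.#. depth 6
suppose H passes — search the same position with V to move:
pass> ply 1, V at .../.../.#./.#. | V00=+1→#../#../.#./.#.*; V01=+1→.#./.#./.#./.#.; V02=+1→..#/..#/.#./.#.; V10=-1→.../#../##./.#.; V12=-1→.../..#/.##/.#.; V20=+1→.../.../##./##.; V22=+1→.../.../.##/.##
pass> ply 2, H at #../#../.#./.#. | H01=-1→###/#../.#./.#.*; H11=-1→#../###/.#./.#.
pass> ply 3, V at ###/#../.#./.#. | V12=+1→###/#.#/.##/.#.*; V20=+1→###/#../##./##.; V22=+1→###/#../.##/.##
pass> ply 4: ###/#.#/.##/.#. is terminal -1 (H); from .../.../.#./.#. depth 6
for H: play -1, pass -1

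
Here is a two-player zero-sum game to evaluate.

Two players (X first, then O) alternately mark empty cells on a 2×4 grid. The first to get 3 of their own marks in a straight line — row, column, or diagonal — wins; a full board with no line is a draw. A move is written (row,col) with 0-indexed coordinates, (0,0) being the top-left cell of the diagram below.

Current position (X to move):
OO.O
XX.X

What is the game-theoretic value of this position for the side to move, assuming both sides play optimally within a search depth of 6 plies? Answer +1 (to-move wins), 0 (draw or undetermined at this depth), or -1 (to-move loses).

value(OO.O/XX.X, X) = +1

[OO.O/XX.X] X move#1: (0,2):+0/OOXO/XX.X, (1,2):+1/OO.O/XXXX*
[OO.O/XXXX] end (terminal -1, O#2); searched OO.O/XX.X to 6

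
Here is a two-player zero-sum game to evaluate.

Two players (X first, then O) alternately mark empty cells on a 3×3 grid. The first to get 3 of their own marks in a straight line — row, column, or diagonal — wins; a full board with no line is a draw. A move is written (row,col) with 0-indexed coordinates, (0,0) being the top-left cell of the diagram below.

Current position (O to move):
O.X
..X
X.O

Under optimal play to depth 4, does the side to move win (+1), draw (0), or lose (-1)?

p1 O@[O.X/..X/X.O]: (0,1)[OOX/..X/X.O]-1 (1,0)[O.X/O.X/X.O]-1 (1,1)[O.X/.OX/X.O]+1* (2,1)[O.X/..X/XOO]-1
p2 X@[O.X/.OX/X.O] terminal -1; root [O.X/..X/X.O] d4

value(O.X/..X/X.O, O) = +1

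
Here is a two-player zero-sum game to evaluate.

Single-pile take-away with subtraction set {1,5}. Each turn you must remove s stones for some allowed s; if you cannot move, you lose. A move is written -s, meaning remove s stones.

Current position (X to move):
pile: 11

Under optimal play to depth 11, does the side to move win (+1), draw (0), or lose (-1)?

value(11, X) = +1

[11] X move#1: -1:+1/10*, -5:+1/6
[10] O move#2: -1:-1/9*, -5:-1/5
[9] X move#3: -1:+1/8*, -5:+1/4
[8] O move#4: -1:-1/7*, -5:-1/3
[7] X move#5: -1:+1/6*, -5:+1/2
[6] O move#6: -1:-1/5*, -5:-1/1
[5] X move#7: -1:+1/4*, -5:+1/0
[4] O move#8: -1:-1/3*
[3] X move#9: -1:+1/2*
[2] O move#10: -1:-1/1*
[1] X move#11: -1:+1/0*
[0] end (terminal -1, O#12); searched 11 to 11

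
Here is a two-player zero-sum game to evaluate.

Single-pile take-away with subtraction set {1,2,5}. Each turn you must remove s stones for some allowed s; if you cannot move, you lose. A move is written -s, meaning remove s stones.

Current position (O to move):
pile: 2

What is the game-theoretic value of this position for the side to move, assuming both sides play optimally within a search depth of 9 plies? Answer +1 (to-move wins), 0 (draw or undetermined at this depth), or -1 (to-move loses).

value(2, O) = +1

p1 O@[2]: -1[1]-1 -2[0]+1*
p2 X@[0] terminal -1; root [2] d9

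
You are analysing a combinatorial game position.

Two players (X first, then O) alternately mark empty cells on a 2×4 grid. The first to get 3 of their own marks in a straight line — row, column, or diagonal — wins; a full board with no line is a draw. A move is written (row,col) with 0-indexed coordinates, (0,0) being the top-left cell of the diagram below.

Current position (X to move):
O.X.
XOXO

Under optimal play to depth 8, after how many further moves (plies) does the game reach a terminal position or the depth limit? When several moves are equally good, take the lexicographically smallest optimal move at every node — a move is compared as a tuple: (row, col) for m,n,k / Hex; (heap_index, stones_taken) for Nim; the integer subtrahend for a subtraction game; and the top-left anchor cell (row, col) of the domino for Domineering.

PV length from [O.X./XOXO]: 2 plies

[O.X./XOXO] X move#1: (0,1):+0/OXX./XOXO*, (0,3):+0/O.XX/XOXO
[OXX./XOXO] O move#2: (0,3):+0/OXXO/XOXO*
[OXXO/XOXO] end (terminal +0, X#3); searched O.X./XOXO to 8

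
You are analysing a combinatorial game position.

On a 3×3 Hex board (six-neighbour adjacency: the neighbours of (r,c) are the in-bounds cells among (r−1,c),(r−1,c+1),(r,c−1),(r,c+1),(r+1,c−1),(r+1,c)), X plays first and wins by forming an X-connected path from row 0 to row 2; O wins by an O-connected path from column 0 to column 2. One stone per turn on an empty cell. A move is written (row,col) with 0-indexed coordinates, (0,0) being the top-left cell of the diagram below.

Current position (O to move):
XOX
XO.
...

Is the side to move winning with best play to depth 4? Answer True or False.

O winning at [XOX/XO./...]: False

ply 1, O at XOX/XO./... | (1,2)=-1→XOX/XOO/...*; (2,0)=-1→XOX/XO./O..; (2,1)=-1→XOX/XO./.O.; (2,2)=-1→XOX/XO./..O
ply 2, X at XOX/XOO/... | (2,0)=+1→XOX/XOO/X..*; (2,1)=-1→XOX/XOO/.X.; (2,2)=-1→XOX/XOO/..X
ply 3: XOX/XOO/X.. is terminal -1 (O); from XOX/XO./... depth 4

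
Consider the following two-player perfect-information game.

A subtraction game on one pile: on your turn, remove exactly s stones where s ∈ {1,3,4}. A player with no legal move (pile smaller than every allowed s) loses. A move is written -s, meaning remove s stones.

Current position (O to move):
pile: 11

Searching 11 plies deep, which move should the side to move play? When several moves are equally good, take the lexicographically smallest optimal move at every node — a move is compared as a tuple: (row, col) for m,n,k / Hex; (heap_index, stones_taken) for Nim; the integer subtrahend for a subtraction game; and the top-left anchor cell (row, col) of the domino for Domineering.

O's best at [11]: -4

p1 O@[11]: -1[10]-1 -3[8]-1 -4[7]+1*
p2 X@[7]: -1[6]-1* -3[4]-1 -4[3]-1
p3 O@[6]: -1[5]-1 -3[3]-1 -4[2]+1*
p4 X@[2]: -1[1]-1*
p5 O@[1]: -1[0]+1*
p6 X@[0] terminal -1; root [11] d11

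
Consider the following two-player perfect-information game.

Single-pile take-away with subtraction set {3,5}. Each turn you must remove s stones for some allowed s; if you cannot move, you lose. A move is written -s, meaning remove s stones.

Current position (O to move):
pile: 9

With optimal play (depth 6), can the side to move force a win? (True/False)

O winning at [9]: False

p1 O@[9]: -3[6]-1* -5[4]-1
p2 X@[6]: -3[3]-1 -5[1]+1*
p3 O@[1] terminal -1; root [9] d6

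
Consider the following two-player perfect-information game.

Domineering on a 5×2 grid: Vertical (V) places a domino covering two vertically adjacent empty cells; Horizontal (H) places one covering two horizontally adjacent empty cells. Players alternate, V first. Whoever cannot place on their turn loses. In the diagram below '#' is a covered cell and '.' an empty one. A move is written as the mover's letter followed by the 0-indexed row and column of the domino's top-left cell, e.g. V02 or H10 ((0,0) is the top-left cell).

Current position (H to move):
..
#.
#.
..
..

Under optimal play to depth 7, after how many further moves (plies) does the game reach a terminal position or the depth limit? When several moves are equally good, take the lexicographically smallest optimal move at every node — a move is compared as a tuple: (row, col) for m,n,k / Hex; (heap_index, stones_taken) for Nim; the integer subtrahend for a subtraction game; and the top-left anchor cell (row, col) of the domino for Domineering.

PV length from [../#./#./../..]: 3 plies

p1 H@[../#./#./../..]: H00[##/#./#./../..]-1 H30[../#./#./##/..]+1* H40[../#./#./../##]+1
p2 V@[../#./#./##/..]: V01[.#/##/#./##/..]-1* V11[../##/##/##/..]-1
p3 H@[.#/##/#./##/..]: H40[.#/##/#./##/##]+1*
p4 V@[.#/##/#./##/##] terminal -1; root [../#./#./../..] d7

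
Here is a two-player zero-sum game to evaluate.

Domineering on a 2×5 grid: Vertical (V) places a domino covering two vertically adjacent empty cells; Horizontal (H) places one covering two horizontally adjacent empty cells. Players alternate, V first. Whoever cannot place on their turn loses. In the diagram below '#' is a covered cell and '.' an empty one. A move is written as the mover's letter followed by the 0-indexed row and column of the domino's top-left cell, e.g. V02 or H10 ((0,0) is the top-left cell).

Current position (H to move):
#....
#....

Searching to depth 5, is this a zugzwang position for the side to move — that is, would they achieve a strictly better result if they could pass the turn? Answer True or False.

ply 1, H at #..../#.... | H01=-1→###../#....; H02=+1→#.##./#....*; H03=-1→#..##/#....; H11=-1→#..../###..; H12=+1→#..../#.##.; H13=-1→#..../#..##
ply 2, V at #.##./#.... | V01=-1→####./##...*; V04=-1→#.###/#...#
ply 3, H at ####./##... | H12=-1→####./####.; H13=+1→####./##.##*
ply 4: ####./##.## is terminal -1 (V); from #..../#.... depth 5
pass branch (V moves first from the same position):
  | ply 1, V at #..../#.... | V01=-1→##.../##...*; V02=-1→#.#../#.#..; V03=-1→#..#./#..#.; V04=-1→#...#/#...#
  | ply 2, H at ##.../##... | H02=+1→####./##...*; H03=+1→##.##/##...; H12=+1→##.../####.; H13=+1→##.../##.##
  | ply 3, V at ####./##... | V04=-1→#####/##..#*
  | ply 4, H at #####/##..# | H12=+1→#####/#####*
  | ply 5: #####/##### is terminal -1 (V); from #..../#.... depth 5
H moving scores +1; H passing scores +1

zugzwang(#..../#...., H) = False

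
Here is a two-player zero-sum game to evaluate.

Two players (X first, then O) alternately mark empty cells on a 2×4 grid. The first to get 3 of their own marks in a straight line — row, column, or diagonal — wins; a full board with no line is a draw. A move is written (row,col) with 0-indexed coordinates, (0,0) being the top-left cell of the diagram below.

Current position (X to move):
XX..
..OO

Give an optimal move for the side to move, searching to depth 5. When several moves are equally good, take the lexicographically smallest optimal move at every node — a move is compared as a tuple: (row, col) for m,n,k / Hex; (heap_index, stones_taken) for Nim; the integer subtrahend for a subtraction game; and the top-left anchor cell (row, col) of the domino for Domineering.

[XX../..OO] X move#1: (0,2):+1/XXX./..OO*, (0,3):-1/XX.X/..OO, (1,0):-1/XX../X.OO, (1,1):+0/XX../.XOO
[XXX./..OO] end (terminal -1, O#2); searched XX../..OO to 5

X's best at [XX../..OO]: (0,2)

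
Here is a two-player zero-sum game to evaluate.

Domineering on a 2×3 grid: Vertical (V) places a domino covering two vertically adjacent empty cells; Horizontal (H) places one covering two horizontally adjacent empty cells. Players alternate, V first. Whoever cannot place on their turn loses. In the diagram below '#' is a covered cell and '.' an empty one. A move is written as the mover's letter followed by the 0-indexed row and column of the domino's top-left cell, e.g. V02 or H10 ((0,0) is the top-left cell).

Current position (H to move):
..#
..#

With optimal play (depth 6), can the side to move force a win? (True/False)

H winning at [..#/..#]: True

p1 H@[..#/..#]: H00[###/..#]+1* H10[..#/###]+1
p2 V@[###/..#] terminal -1; root [..#/..#] d6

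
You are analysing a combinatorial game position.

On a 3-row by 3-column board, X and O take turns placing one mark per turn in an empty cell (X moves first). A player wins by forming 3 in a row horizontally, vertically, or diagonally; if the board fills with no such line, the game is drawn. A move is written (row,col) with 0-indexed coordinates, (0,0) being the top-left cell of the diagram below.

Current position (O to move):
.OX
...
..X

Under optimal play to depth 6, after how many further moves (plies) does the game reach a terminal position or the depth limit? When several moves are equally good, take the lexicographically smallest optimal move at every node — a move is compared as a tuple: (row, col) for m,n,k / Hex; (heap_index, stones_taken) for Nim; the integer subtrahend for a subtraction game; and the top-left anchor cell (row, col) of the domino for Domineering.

[.OX/.../..X] O move#1: (0,0):-1/OOX/.../..X*, (1,0):-1/.OX/O../..X, (1,1):-1/.OX/.O./..X, (1,2):-1/.OX/..O/..X, (2,0):-1/.OX/.../O.X, (2,1):-1/.OX/.../.OX
[OOX/.../..X] X move#2: (1,0):+1/OOX/X../..X*, (1,1):+1/OOX/.X./..X, (1,2):+1/OOX/..X/..X, (2,0):+1/OOX/.../X.X, (2,1):+1/OOX/.../.XX
[OOX/X../..X] O move#3: (1,1):-1/OOX/XO./..X*, (1,2):-1/OOX/X.O/..X, (2,0):-1/OOX/X../O.X, (2,1):-1/OOX/X../.OX
[OOX/XO./..X] X move#4: (1,2):+1/OOX/XOX/..X*, (2,0):-1/OOX/XO./X.X, (2,1):+1/OOX/XO./.XX
[OOX/XOX/..X] end (terminal -1, O#5); searched .OX/.../..X to 6

PV length from [.OX/.../..X]: 4 plies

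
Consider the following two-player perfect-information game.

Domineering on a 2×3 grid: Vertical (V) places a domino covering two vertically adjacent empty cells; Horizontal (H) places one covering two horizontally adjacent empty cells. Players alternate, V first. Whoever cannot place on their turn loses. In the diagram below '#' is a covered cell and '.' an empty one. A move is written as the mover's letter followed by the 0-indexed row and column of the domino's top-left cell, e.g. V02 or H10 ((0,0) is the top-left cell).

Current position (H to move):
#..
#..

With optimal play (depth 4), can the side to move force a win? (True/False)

p1 H@[#../#..]: H01[###/#..]+1* H11[#../###]+1
p2 V@[###/#..] terminal -1; root [#../#..] d4

H winning at [#../#..]: True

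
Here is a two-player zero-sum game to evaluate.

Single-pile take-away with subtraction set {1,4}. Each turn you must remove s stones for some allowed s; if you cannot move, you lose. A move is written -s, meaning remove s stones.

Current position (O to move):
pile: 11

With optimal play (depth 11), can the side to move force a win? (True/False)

[11] O move#1: -1:+1/10*, -4:+1/7
[10] X move#2: -1:-1/9*, -4:-1/6
[9] O move#3: -1:-1/8, -4:+1/5*
[5] X move#4: -1:-1/4*, -4:-1/1
[4] O move#5: -1:-1/3, -4:+1/0*
[0] end (terminal -1, X#6); searched 11 to 11

O winning at [11]: True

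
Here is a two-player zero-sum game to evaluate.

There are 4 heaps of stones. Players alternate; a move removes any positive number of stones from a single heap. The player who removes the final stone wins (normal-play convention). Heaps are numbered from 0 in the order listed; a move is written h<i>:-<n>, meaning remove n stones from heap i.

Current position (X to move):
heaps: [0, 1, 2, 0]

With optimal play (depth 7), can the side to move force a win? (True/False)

X winning at [(0,1,2,0)]: True

p1 X@[(0,1,2,0)]: h1:-1[(0,0,2,0)]-1 h2:-1[(0,1,1,0)]+1* h2:-2[(0,1,0,0)]-1
p2 O@[(0,1,1,0)]: h1:-1[(0,0,1,0)]-1* h2:-1[(0,1,0,0)]-1
p3 X@[(0,0,1,0)]: h2:-1[(0,0,0,0)]+1*
p4 O@[(0,0,0,0)] terminal -1; root [(0,1,2,0)] d7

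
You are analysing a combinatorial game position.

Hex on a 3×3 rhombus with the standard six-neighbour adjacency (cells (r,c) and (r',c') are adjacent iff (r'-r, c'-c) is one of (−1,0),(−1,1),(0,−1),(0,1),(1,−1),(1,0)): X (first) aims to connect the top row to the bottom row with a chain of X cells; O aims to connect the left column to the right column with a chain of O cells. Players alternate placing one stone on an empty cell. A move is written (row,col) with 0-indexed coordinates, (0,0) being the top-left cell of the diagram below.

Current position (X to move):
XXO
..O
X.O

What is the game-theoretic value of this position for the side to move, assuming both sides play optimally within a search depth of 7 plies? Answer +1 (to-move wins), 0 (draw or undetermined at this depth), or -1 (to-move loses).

value(XXO/..O/X.O, X) = +1

p1 X@[XXO/..O/X.O]: (1,0)[XXO/X.O/X.O]+1* (1,1)[XXO/.XO/X.O]+1 (2,1)[XXO/..O/XXO]+1
p2 O@[XXO/X.O/X.O] terminal -1; root [XXO/..O/X.O] d7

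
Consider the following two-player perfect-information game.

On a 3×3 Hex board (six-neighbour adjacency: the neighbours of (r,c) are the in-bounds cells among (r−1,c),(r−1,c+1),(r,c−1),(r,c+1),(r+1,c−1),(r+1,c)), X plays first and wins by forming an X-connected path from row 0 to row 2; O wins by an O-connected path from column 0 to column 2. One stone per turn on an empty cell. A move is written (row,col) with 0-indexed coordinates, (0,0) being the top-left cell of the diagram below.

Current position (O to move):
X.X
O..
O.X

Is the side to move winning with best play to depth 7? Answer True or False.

p1 O@[X.X/O../O.X]: (0,1)[XOX/O../O.X]-1 (1,1)[X.X/OO./O.X]-1 (1,2)[X.X/O.O/O.X]+1* (2,1)[X.X/O../OOX]-1
p2 X@[X.X/O.O/O.X]: (0,1)[XXX/O.O/O.X]-1* (1,1)[X.X/OXO/O.X]-1 (2,1)[X.X/O.O/OXX]-1
p3 O@[XXX/O.O/O.X]: (1,1)[XXX/OOO/O.X]+1* (2,1)[XXX/O.O/OOX]+1
p4 X@[XXX/OOO/O.X] terminal -1; root [X.X/O../O.X] d7

O winning at [X.X/O../O.X]: True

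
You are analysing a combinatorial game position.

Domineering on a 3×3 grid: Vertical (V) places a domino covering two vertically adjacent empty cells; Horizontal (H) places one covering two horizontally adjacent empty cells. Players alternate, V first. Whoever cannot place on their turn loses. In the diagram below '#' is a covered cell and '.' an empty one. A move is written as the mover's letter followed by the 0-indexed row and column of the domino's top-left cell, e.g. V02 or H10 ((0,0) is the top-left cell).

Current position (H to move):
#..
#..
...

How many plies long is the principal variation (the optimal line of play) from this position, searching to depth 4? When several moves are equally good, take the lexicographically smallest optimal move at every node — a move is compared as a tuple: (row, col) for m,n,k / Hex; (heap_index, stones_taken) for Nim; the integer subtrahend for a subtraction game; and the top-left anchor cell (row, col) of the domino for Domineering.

ply 1, H at #../#../... | H01=-1→###/#../...; H11=+1→#../###/...*; H20=-1→#../#../##.; H21=-1→#../#../.##
ply 2: #../###/... is terminal -1 (V); from #../#../... depth 4

PV length from [#../#../...]: 1 ply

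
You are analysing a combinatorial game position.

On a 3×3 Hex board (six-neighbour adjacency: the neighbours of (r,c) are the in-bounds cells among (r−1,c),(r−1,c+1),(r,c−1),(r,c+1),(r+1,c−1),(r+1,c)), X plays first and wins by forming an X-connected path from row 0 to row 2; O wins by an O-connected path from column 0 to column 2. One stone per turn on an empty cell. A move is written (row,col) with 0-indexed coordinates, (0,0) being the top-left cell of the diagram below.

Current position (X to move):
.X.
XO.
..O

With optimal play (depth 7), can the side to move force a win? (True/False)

p1 X@[.X./XO./..O]: (0,0)[XX./XO./..O]-1 (0,2)[.XX/XO./..O]-1 (1,2)[.X./XOX/..O]-1 (2,0)[.X./XO./X.O]+1* (2,1)[.X./XO./.XO]-1
p2 O@[.X./XO./X.O] terminal -1; root [.X./XO./..O] d7

X winning at [.X./XO./..O]: True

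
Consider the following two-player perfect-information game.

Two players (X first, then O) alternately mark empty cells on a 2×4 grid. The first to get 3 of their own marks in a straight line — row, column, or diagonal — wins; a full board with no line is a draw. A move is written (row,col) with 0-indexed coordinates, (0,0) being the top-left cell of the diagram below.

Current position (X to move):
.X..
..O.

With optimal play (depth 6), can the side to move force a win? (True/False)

p1 X@[.X../..O.]: (0,0)[XX../..O.]+0 (0,2)[.XX./..O.]+1* (0,3)[.X.X/..O.]+0 (1,0)[.X../X.O.]+0 (1,1)[.X../.XO.]+0 (1,3)[.X../..OX]+0
p2 O@[.XX./..O.]: (0,0)[OXX./..O.]-1* (0,3)[.XXO/..O.]-1 (1,0)[.XX./O.O.]-1 (1,1)[.XX./.OO.]-1 (1,3)[.XX./..OO]-1
p3 X@[OXX./..O.]: (0,3)[OXXX/..O.]+1* (1,0)[OXX./X.O.]+0 (1,1)[OXX./.XO.]+0 (1,3)[OXX./..OX]+0
p4 O@[OXXX/..O.] terminal -1; root [.X../..O.] d6

X winning at [.X../..O.]: True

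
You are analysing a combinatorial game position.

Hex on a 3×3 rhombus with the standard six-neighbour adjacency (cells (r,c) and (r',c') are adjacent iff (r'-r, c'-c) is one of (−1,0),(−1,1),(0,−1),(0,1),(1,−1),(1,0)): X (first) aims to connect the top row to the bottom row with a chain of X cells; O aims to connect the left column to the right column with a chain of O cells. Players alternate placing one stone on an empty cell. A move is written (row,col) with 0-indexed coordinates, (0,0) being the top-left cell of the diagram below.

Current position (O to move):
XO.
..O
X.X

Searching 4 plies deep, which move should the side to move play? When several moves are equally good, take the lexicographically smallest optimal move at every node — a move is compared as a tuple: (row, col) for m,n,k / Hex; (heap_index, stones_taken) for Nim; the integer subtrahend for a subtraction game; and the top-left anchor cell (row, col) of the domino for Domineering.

O's best at [XO./..O/X.X]: (1,0)

ply 1, O at XO./..O/X.X | (0,2)=-1→XOO/..O/X.X; (1,0)=+1→XO./O.O/X.X*; (1,1)=-1→XO./.OO/X.X; (2,1)=-1→XO./..O/XOX
ply 2, X at XO./O.O/X.X | (0,2)=-1→XOX/O.O/X.X*; (1,1)=-1→XO./OXO/X.X; (2,1)=-1→XO./O.O/XXX
ply 3, O at XOX/O.O/X.X | (1,1)=+1→XOX/OOO/X.X*; (2,1)=-1→XOX/O.O/XOX
ply 4: XOX/OOO/X.X is terminal -1 (X); from XO./..O/X.X depth 4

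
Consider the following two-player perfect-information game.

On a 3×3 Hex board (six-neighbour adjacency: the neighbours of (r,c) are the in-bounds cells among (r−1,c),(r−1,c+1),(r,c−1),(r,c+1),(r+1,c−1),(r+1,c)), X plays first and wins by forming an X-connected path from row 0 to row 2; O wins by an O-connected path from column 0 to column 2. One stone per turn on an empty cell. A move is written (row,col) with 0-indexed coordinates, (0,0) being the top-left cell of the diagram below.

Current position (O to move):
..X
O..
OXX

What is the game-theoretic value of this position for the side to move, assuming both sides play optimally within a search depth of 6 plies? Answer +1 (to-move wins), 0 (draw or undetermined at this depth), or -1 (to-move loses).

value(..X/O../OXX, O) = -1

[..X/O../OXX] O move#1: (0,0):-1/O.X/O../OXX*, (0,1):-1/.OX/O../OXX, (1,1):-1/..X/OO./OXX, (1,2):-1/..X/O.O/OXX
[O.X/O../OXX] X move#2: (0,1):+1/OXX/O../OXX*, (1,1):+1/O.X/OX./OXX, (1,2):+1/O.X/O.X/OXX
[OXX/O../OXX] O move#3: (1,1):-1/OXX/OO./OXX*, (1,2):-1/OXX/O.O/OXX
[OXX/OO./OXX] X move#4: (1,2):+1/OXX/OOX/OXX*
[OXX/OOX/OXX] end (terminal -1, O#5); searched ..X/O../OXX to 6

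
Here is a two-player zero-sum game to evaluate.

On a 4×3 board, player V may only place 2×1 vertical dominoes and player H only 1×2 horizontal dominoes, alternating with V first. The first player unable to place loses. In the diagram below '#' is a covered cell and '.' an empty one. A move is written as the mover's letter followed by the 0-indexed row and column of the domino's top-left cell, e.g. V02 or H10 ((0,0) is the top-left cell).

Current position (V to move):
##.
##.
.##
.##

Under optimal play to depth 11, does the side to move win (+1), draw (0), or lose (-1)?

ply 1, V at ##./##./.##/.## | V02=+1→###/###/.##/.##*; V20=+1→##./##./###/###
ply 2: ###/###/.##/.## is terminal -1 (H); from ##./##./.##/.## depth 11

value(##./##./.##/.##, V) = +1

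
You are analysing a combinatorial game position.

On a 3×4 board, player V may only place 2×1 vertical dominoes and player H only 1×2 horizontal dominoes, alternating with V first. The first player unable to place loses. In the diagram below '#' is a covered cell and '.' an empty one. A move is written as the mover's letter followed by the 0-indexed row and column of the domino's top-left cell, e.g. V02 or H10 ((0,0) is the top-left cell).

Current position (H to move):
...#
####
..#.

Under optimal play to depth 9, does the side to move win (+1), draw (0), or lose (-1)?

ply 1, H at ...#/####/..#. | H00=+1→##.#/####/..#.*; H01=+1→.###/####/..#.; H20=+1→...#/####/###.
ply 2: ##.#/####/..#. is terminal -1 (V); from ...#/####/..#. depth 9

value(...#/####/..#., H) = +1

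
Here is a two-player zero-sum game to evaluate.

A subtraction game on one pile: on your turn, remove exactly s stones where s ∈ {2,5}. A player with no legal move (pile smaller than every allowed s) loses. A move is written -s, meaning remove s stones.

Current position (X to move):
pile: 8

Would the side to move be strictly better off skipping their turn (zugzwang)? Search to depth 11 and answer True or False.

zugzwang(8, X) = True

p1 X@[8]: -2[6]-1* -5[3]-1
p2 O@[6]: -2[4]+1* -5[1]+1
p3 X@[4]: -2[2]-1*
p4 O@[2]: -2[0]+1*
p5 X@[0] terminal -1; root [8] d11
pass branch (O moves first from the same position):
  | p1 O@[8]: -2[6]-1* -5[3]-1
  | p2 X@[6]: -2[4]+1* -5[1]+1
  | p3 O@[4]: -2[2]-1*
  | p4 X@[2]: -2[0]+1*
  | p5 O@[0] terminal -1; root [8] d11
X moving scores -1; X passing scores +1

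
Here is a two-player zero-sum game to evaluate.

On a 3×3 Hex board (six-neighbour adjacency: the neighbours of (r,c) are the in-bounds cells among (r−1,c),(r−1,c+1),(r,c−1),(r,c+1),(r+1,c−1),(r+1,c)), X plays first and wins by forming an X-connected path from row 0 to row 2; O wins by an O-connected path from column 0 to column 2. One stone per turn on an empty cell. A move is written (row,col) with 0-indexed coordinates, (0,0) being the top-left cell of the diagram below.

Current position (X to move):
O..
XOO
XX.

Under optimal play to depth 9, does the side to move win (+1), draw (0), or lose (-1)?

value(O../XOO/XX., X) = +1

ply 1, X at O../XOO/XX. | (0,1)=+1→OX./XOO/XX.*; (0,2)=-1→O.X/XOO/XX.; (2,2)=-1→O../XOO/XXX
ply 2: OX./XOO/XX. is terminal -1 (O); from O../XOO/XX. depth 9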